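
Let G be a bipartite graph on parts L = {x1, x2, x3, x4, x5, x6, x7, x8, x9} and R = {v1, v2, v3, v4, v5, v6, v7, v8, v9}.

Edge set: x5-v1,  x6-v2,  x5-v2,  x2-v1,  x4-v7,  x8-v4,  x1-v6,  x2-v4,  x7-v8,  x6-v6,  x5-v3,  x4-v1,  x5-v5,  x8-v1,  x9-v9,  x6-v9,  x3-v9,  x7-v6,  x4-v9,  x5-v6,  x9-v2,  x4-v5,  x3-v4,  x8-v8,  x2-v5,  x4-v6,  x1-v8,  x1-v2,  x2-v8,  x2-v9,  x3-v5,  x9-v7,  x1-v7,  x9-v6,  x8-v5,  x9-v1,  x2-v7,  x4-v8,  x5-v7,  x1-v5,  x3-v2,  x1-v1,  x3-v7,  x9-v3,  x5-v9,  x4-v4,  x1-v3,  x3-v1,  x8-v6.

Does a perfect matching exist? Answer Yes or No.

A valid assignment of size 9: x1–v7, x2–v4, x3–v1, x4–v8, x5–v2, x6–v9, x7–v6, x8–v5, x9–v3.
Every left vertex is matched, so this is a perfect matching.

Yes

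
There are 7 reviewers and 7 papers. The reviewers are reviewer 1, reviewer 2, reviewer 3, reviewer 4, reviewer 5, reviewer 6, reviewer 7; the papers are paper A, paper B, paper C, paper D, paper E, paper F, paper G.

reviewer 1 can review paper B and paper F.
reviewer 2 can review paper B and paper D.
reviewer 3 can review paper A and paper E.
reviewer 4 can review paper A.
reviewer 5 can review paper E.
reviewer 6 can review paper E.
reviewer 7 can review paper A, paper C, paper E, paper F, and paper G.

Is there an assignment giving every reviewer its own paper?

The set {reviewer 3, reviewer 4, reviewer 5, reviewer 6} has only 2 neighbours ({paper A, paper E}), so by Hall's theorem at most 5 of the 7 reviewers can be matched.
Hence no matching covers every reviewer.

No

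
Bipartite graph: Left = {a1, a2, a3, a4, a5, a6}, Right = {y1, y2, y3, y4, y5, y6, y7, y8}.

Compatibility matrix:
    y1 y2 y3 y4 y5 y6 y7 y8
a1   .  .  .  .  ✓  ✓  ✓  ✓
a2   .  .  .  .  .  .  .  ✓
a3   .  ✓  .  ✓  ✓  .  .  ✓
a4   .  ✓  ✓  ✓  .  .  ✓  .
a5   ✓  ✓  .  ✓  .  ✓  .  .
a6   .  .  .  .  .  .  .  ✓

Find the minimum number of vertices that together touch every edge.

5

{a1, a3, a4, a5, y8} is a vertex cover of size 5: every edge has an endpoint in this set.
No smaller cover exists because a1–y7, a2–y8, a3–y2, a4–y3, a5–y1 is a matching of size 5, and a cover must include an endpoint of each of these disjoint edges (König's theorem).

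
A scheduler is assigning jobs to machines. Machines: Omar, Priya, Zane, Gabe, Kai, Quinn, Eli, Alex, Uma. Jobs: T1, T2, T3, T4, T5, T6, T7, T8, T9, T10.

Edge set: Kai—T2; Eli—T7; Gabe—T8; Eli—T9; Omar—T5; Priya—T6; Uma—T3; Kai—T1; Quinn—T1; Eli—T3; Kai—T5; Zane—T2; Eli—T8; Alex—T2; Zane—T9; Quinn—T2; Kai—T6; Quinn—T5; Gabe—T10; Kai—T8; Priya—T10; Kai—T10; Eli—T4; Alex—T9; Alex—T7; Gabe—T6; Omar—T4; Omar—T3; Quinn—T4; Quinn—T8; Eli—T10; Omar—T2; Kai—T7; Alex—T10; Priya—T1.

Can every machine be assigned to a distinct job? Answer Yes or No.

Yes

For example, pair Omar-T5, Priya-T1, Zane-T2, Gabe-T6, Kai-T7, Quinn-T4, Eli-T10, Alex-T9, Uma-T3.
All 9 machines are covered.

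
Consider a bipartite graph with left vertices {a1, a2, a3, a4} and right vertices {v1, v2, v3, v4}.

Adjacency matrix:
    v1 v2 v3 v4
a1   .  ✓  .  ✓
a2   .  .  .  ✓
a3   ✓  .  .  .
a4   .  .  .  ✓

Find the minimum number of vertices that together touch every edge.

3

The 3 edges a1–v2, a2–v4, a3–v1 form a matching, so any vertex cover needs at least 3 vertices (one per matched edge).
Conversely {a1, a3, v4} meets every edge and has exactly 3 vertices, so 3 is optimal.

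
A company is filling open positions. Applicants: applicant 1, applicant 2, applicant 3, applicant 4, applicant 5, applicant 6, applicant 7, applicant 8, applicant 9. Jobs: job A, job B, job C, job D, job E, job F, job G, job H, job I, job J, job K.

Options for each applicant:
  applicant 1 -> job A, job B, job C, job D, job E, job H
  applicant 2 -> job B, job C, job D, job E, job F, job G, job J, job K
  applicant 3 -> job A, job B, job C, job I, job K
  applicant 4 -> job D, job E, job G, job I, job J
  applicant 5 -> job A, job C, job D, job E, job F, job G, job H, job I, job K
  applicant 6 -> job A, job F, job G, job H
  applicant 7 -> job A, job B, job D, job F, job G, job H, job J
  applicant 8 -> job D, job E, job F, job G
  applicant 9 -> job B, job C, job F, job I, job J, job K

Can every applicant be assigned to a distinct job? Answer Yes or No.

One maximum matching: applicant 1-job B, applicant 2-job F, applicant 3-job K, applicant 4-job D, applicant 5-job G, applicant 6-job A, applicant 7-job H, applicant 8-job E, applicant 9-job J.
All 9 applicants are covered.

Yes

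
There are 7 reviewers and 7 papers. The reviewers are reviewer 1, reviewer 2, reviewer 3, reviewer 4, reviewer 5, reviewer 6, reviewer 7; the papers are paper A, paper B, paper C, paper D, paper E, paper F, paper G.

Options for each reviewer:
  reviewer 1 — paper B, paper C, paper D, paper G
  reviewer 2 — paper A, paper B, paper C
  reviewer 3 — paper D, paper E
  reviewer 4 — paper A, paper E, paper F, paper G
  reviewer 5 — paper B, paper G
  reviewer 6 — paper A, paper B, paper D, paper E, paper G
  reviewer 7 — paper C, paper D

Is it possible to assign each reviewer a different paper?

One maximum matching: reviewer 1-paper B, reviewer 2-paper C, reviewer 3-paper E, reviewer 4-paper F, reviewer 5-paper G, reviewer 6-paper A, reviewer 7-paper D.
All 7 reviewers are covered.

Yes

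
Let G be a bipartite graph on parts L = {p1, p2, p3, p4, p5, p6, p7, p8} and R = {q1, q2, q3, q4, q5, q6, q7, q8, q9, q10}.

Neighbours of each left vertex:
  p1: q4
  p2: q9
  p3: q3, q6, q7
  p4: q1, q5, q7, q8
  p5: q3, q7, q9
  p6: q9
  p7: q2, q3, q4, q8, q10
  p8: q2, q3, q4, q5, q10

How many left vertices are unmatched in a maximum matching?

1

For example, pair p1→q4, p2→q9, p3→q6, p4→q8, p5→q7, p7→q2, p8→q3.
The set {p2, p6} has only 1 neighbour ({q9}), so by Hall's theorem at most 7 of the 8 left vertices can be matched.
That matches 7 of the 8, leaving 1 unmatched; no matching can do better.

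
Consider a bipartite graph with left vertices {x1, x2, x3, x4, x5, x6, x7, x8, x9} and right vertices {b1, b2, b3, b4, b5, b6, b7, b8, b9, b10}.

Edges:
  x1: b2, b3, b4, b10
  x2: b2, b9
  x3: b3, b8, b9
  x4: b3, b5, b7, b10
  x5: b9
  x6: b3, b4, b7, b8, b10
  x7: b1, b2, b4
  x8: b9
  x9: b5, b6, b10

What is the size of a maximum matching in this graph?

8

One maximum matching: x1→b3, x2→b2, x3→b8, x4→b7, x5→b9, x6→b10, x7→b4, x9→b5.
The set {x5, x8} has only 1 neighbour ({b9}), so by Hall's theorem at most 8 of the 9 left vertices can be matched.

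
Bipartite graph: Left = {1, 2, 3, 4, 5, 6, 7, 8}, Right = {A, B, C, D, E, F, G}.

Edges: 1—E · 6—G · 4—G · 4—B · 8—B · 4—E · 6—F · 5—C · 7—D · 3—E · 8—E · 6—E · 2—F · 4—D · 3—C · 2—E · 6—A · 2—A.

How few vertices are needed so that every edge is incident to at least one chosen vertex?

The 7 edges 1–E, 2–A, 3–C, 4–G, 6–F, 7–D, 8–B form a matching, so any vertex cover needs at least 7 vertices (one per matched edge).
Conversely {2, 4, 6, 7, 8, C, E} meets every edge and has exactly 7 vertices, so 7 is optimal.

7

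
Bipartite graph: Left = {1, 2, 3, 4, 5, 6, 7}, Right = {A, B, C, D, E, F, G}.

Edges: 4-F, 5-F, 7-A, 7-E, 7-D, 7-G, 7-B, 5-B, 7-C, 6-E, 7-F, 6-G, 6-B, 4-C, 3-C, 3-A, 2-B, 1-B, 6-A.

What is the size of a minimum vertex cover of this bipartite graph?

{3, 4, 5, 6, 7, B} is a vertex cover of size 6: every edge has an endpoint in this set.
No smaller cover exists because 1–B, 3–A, 4–C, 5–F, 6–E, 7–G is a matching of size 6, and a cover must include an endpoint of each of these disjoint edges (König's theorem).

6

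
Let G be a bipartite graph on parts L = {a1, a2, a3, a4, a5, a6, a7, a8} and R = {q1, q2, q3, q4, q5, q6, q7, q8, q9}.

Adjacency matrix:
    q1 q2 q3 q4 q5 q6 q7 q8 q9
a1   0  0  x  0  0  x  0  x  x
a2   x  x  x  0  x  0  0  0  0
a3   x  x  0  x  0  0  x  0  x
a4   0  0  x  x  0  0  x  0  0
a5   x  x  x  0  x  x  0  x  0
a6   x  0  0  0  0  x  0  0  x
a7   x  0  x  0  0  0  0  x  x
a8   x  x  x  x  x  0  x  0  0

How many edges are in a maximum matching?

8

A valid assignment of size 8: a1-q8, a2-q2, a3-q9, a4-q7, a5-q1, a6-q6, a7-q3, a8-q4.
All 8 left vertices are matched, so no larger matching exists.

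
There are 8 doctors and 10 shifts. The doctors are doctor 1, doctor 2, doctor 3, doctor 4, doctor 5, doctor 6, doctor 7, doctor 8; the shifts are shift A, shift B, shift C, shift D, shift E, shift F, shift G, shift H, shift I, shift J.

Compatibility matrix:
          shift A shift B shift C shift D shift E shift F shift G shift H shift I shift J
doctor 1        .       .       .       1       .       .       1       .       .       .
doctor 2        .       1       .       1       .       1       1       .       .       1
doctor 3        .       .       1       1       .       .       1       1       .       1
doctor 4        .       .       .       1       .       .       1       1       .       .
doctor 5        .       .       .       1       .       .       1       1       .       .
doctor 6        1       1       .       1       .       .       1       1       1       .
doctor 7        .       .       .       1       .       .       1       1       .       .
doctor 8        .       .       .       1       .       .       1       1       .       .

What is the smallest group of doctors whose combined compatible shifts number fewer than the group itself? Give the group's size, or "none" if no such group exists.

4

Take S = {doctor 1, doctor 4, doctor 5, doctor 7}. Its neighbourhood is {shift D, shift G, shift H}, so |N(S)| = 3 < |S| = 4.
Every subset of size less than 4 has at least as many neighbours as members, so 4 is the minimum.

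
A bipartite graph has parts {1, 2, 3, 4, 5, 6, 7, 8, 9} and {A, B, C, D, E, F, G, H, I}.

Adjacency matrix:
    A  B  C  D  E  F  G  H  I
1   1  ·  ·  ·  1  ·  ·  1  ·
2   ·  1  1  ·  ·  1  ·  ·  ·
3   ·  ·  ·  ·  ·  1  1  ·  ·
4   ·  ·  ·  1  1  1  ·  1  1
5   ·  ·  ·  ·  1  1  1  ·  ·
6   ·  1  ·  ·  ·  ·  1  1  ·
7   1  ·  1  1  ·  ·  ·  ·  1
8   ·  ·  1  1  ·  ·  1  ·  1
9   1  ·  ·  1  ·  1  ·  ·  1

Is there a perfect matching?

Yes

One maximum matching: 1-A, 2-B, 3-G, 4-D, 5-E, 6-H, 7-I, 8-C, 9-F.
All 9 left vertices are covered.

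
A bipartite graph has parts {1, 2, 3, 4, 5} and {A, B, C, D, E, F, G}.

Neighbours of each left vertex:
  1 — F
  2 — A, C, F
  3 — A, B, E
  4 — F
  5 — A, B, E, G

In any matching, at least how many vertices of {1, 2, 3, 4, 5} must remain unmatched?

1

One maximum matching: 1–F, 2–C, 3–E, 5–B.
The set {1, 4} has only 1 neighbour ({F}), so by Hall's theorem at most 4 of the 5 left vertices can be matched.
That matches 4 of the 5, leaving 1 unmatched; no matching can do better.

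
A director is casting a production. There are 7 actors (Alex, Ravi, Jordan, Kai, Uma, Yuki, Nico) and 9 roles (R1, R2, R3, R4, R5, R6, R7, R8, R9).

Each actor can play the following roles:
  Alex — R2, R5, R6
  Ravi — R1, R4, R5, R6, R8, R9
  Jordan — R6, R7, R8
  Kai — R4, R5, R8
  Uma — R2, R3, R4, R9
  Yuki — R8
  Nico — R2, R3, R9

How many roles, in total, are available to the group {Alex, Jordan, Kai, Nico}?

8

The union of neighbours of {Alex, Jordan, Kai, Nico} is {R2, R3, R4, R5, R6, R7, R8, R9}, which has 8 elements.
Since |N(S)| = 8 ≥ |S| = 4, Hall's condition holds for this subset.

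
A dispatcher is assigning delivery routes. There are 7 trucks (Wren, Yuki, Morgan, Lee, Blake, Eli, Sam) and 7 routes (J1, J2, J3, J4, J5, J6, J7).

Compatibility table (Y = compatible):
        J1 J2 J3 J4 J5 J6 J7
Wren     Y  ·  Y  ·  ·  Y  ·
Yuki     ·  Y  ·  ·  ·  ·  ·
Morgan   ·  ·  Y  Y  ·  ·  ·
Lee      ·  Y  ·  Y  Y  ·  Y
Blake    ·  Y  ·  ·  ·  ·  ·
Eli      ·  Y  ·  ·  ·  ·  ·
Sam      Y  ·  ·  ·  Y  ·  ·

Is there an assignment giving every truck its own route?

No

The set {Yuki, Blake, Eli} has only 1 neighbour ({J2}), so by Hall's theorem at most 5 of the 7 trucks can be matched.
Hence no matching covers every truck.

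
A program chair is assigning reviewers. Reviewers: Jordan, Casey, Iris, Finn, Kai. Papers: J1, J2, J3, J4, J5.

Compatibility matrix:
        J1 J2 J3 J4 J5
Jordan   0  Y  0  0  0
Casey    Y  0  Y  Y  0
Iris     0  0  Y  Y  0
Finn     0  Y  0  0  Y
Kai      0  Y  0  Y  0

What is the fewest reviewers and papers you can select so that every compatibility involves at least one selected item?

{Jordan, Casey, Iris, Finn, Kai} is a vertex cover of size 5: every edge has an endpoint in this set.
No smaller cover exists because Jordan–J2, Casey–J1, Iris–J3, Finn–J5, Kai–J4 is a matching of size 5, and a cover must include an endpoint of each of these disjoint edges (König's theorem).

5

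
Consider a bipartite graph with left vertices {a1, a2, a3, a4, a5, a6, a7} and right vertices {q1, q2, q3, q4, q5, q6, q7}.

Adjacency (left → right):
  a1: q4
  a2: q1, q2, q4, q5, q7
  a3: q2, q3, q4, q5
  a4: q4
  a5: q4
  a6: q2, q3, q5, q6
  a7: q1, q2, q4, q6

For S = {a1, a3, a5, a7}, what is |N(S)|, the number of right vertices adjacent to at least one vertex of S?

The union of neighbours of {a1, a3, a5, a7} is {q1, q2, q3, q4, q5, q6}, which has 6 elements.
Since |N(S)| = 6 ≥ |S| = 4, Hall's condition holds for this subset.

6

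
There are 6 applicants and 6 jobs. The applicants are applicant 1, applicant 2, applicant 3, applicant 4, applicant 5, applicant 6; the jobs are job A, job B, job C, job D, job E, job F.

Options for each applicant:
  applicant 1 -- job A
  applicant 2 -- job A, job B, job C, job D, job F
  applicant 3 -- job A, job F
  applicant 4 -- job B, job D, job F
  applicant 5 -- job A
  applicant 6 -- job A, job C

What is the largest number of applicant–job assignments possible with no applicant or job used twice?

For example, pair applicant 1-job A, applicant 2-job B, applicant 3-job F, applicant 4-job D, applicant 6-job C.
The set {applicant 1, applicant 5} has only 1 neighbour ({job A}), so by Hall's theorem at most 5 of the 6 applicants can be matched.

5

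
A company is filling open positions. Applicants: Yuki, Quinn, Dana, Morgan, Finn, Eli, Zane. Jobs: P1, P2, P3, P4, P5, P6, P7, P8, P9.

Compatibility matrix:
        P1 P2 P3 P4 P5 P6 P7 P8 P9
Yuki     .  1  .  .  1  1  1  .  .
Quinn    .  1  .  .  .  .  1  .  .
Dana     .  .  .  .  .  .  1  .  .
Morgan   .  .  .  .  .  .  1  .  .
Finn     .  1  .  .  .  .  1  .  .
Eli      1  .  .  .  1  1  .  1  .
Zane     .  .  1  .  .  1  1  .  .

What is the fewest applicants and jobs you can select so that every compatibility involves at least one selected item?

5

{Yuki, Eli, Zane, P2, P7} is a vertex cover of size 5: every edge has an endpoint in this set.
No smaller cover exists because Yuki–P5, Quinn–P2, Dana–P7, Eli–P1, Zane–P6 is a matching of size 5, and a cover must include an endpoint of each of these disjoint edges (König's theorem).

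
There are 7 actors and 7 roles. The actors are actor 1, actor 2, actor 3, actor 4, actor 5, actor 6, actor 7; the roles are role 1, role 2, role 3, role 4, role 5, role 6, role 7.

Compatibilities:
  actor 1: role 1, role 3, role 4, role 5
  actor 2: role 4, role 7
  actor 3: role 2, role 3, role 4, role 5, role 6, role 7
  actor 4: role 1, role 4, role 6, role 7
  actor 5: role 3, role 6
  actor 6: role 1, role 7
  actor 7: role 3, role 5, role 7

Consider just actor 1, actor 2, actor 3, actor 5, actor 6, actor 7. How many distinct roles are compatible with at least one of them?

The union of neighbours of {actor 1, actor 2, actor 3, actor 5, actor 6, actor 7} is {role 1, role 2, role 3, role 4, role 5, role 6, role 7}, which has 7 elements.
Since |N(S)| = 7 ≥ |S| = 6, Hall's condition holds for this subset.

7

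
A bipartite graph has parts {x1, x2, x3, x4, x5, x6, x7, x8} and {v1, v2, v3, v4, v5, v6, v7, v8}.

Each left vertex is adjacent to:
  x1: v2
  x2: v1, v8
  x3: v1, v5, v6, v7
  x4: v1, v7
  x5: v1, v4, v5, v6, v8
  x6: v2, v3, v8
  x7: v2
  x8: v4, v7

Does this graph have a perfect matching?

No

The set {x1, x7} has only 1 neighbour ({v2}), so by Hall's theorem at most 7 of the 8 left vertices can be matched.
Hence no matching covers every left vertex.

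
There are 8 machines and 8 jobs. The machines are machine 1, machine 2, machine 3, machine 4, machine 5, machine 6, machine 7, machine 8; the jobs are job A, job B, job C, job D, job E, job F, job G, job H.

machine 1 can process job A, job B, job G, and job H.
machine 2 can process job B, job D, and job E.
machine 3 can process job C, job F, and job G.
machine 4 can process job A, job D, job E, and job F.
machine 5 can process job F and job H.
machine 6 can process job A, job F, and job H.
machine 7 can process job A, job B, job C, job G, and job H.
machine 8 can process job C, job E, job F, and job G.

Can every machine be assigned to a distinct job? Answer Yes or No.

A valid assignment of size 8: machine 1→job B, machine 2→job E, machine 3→job F, machine 4→job D, machine 5→job H, machine 6→job A, machine 7→job C, machine 8→job G.
Every machine is matched, so this is a perfect matching.

Yes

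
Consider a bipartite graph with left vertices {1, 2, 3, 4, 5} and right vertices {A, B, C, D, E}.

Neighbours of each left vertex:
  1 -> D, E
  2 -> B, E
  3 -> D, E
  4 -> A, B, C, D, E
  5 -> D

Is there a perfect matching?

The set {1, 3, 5} has only 2 neighbours ({D, E}), so by Hall's theorem at most 4 of the 5 left vertices can be matched.
Hence no matching covers every left vertex.

No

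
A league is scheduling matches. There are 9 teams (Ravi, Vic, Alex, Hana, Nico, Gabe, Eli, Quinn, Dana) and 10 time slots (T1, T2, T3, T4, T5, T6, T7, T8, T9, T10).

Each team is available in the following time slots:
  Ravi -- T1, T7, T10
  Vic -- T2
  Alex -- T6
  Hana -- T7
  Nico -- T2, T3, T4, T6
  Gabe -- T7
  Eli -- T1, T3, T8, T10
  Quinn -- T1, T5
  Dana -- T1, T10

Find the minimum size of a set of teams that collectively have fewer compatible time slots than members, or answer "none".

Take S = {Hana, Gabe}. Its neighbourhood is {T7}, so |N(S)| = 1 < |S| = 2.
No single vertex violates Hall's condition since each has at least one neighbour, so 2 is the minimum.

2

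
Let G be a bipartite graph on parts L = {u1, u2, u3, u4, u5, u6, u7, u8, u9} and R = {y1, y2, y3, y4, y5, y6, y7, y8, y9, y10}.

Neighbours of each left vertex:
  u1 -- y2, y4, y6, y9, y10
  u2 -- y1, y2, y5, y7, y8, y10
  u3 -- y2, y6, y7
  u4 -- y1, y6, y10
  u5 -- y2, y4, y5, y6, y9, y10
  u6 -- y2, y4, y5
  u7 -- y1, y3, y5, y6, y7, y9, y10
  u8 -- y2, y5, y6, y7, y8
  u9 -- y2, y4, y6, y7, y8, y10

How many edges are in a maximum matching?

9

For example, pair u1–y4, u2–y8, u3–y2, u4–y1, u5–y10, u6–y5, u7–y3, u8–y6, u9–y7.
All 9 left vertices are matched, so no larger matching exists.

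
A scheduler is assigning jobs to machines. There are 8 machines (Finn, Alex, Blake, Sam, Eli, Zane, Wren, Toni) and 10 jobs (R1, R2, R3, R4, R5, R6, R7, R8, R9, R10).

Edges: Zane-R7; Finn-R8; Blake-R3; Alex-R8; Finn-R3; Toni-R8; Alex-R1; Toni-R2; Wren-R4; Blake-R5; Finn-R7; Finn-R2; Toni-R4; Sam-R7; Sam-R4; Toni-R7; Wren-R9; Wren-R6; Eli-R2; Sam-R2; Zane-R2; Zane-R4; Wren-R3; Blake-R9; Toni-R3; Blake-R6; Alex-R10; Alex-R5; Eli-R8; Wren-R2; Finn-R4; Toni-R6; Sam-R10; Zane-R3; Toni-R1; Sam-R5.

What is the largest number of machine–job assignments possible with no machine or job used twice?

One maximum matching: Finn-R3, Alex-R8, Blake-R5, Sam-R4, Eli-R2, Zane-R7, Wren-R9, Toni-R6.
This saturates every machine, so 8 is the maximum.

8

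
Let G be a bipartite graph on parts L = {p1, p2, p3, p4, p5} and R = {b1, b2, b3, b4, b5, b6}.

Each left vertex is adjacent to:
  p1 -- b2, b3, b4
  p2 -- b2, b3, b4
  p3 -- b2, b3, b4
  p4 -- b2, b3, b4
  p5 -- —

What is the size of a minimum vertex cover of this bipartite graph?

The 3 edges p1–b2, p2–b4, p3–b3 form a matching, so any vertex cover needs at least 3 vertices (one per matched edge).
Conversely {b2, b3, b4} meets every edge and has exactly 3 vertices, so 3 is optimal.

3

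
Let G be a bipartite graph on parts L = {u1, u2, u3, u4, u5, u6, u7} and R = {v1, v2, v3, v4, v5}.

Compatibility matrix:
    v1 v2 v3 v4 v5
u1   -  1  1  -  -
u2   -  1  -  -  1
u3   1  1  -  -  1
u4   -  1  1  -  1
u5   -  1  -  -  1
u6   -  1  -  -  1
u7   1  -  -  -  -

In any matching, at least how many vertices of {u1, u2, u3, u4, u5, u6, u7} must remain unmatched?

One maximum matching: u1→v3, u2→v5, u3→v1, u4→v2.
The set {u1, u2, u3, u4, u5, u6, u7} has only 4 neighbours ({v1, v2, v3, v5}), so by Hall's theorem at most 4 of the 7 left vertices can be matched.
That matches 4 of the 7, leaving 3 unmatched; no matching can do better.

3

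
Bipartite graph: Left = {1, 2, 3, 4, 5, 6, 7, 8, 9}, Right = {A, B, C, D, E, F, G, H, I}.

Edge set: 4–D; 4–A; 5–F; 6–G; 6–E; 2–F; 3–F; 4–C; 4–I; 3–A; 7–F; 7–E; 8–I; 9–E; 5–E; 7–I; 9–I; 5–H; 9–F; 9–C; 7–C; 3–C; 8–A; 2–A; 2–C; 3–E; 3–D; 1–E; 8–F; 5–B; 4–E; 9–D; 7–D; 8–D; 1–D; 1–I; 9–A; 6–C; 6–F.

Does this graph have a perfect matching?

No

The set {1, 2, 3, 4, 7, 8, 9} has only 6 neighbours ({A, C, D, E, F, I}), so by Hall's theorem at most 8 of the 9 left vertices can be matched.
Hence no matching covers every left vertex.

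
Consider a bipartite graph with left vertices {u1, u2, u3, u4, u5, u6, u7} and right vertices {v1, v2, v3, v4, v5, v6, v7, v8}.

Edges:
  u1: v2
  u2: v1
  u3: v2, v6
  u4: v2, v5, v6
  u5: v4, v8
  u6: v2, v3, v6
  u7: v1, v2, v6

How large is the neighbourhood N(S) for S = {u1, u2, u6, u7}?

4

The union of neighbours of {u1, u2, u6, u7} is {v1, v2, v3, v6}, which has 4 elements.
Since |N(S)| = 4 ≥ |S| = 4, Hall's condition holds for this subset.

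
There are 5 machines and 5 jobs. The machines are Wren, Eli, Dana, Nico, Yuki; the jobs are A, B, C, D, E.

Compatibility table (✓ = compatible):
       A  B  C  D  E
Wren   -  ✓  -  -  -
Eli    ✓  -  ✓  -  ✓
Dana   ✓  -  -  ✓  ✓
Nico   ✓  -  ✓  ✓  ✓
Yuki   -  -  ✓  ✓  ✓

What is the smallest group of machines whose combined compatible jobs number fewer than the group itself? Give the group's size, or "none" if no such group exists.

A matching saturating every machine exists, for instance Wren→B, Eli→A, Dana→D, Nico→C, Yuki→E.
By Hall's marriage theorem, this means |N(S)| ≥ |S| for every subset S, so no violating subset exists.

none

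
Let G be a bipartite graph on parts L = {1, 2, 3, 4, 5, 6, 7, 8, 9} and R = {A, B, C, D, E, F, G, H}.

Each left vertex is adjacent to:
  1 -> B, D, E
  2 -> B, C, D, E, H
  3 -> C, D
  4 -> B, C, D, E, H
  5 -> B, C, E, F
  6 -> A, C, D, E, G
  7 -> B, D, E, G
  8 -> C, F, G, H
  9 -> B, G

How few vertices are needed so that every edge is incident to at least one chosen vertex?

The 8 edges 1–E, 2–D, 3–C, 4–H, 5–B, 6–A, 7–G, 8–F form a matching, so any vertex cover needs at least 8 vertices (one per matched edge).
Conversely {6, B, C, D, E, F, G, H} meets every edge and has exactly 8 vertices, so 8 is optimal.

8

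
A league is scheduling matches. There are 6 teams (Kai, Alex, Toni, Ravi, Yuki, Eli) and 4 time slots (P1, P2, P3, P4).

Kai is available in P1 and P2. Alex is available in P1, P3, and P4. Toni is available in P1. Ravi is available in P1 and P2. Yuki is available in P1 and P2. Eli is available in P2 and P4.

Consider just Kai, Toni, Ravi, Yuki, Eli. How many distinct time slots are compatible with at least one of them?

The union of neighbours of {Kai, Toni, Ravi, Yuki, Eli} is {P1, P2, P4}, which has 3 elements.
Since |N(S)| = 3 < |S| = 5, Hall's condition fails for this subset.

3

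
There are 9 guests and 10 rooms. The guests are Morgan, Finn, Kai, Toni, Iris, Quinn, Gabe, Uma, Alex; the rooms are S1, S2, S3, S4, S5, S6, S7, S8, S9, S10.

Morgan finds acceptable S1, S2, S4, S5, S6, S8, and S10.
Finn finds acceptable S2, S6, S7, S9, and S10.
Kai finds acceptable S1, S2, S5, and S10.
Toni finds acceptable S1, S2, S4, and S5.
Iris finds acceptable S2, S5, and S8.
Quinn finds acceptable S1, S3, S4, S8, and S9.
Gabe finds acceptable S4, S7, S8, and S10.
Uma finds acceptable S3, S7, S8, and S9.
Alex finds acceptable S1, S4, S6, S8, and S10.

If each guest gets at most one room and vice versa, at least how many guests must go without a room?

A valid assignment of size 9: Morgan-S5, Finn-S2, Kai-S1, Toni-S4, Iris-S8, Quinn-S3, Gabe-S10, Uma-S7, Alex-S6.
All 9 guests are matched, so no larger matching exists.
That matches 9 of the 9, leaving 0 unmatched; no matching can do better.

0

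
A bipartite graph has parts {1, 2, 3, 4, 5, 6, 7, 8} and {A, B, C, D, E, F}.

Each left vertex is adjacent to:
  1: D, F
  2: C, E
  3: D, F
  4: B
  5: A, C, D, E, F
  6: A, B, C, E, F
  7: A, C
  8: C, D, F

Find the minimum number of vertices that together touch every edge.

{A, B, C, D, E, F} is a vertex cover of size 6: every edge has an endpoint in this set.
No smaller cover exists because 1–D, 2–C, 3–F, 4–B, 5–E, 6–A is a matching of size 6, and a cover must include an endpoint of each of these disjoint edges (König's theorem).

6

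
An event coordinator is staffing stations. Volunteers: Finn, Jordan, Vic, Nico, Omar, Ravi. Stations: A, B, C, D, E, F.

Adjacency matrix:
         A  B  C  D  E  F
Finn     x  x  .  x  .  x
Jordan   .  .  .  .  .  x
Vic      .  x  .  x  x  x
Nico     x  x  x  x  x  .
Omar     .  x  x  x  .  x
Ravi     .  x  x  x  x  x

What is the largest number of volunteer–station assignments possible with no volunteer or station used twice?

One maximum matching: Finn–D, Jordan–F, Vic–B, Nico–A, Omar–C, Ravi–E.
This saturates every volunteer, so 6 is the maximum.

6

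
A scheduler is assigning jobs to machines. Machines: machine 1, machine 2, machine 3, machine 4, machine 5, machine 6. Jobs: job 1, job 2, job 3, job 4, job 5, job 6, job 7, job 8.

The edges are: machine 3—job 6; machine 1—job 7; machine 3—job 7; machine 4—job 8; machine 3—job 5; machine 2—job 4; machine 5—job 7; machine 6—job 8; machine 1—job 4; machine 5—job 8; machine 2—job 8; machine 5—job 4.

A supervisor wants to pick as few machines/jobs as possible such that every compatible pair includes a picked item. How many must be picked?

{machine 3, job 4, job 7, job 8} is a vertex cover of size 4: every edge has an endpoint in this set.
No smaller cover exists because machine 1–job 7, machine 2–job 4, machine 3–job 6, machine 4–job 8 is a matching of size 4, and a cover must include an endpoint of each of these disjoint edges (König's theorem).

4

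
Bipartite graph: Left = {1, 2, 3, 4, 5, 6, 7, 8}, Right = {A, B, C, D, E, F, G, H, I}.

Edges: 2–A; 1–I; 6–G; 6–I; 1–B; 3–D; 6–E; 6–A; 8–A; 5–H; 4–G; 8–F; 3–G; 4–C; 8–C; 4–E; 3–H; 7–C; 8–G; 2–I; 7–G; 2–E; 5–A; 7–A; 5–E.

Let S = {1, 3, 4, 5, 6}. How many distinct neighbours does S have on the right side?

8

The union of neighbours of {1, 3, 4, 5, 6} is {A, B, C, D, E, G, H, I}, which has 8 elements.
Since |N(S)| = 8 ≥ |S| = 5, Hall's condition holds for this subset.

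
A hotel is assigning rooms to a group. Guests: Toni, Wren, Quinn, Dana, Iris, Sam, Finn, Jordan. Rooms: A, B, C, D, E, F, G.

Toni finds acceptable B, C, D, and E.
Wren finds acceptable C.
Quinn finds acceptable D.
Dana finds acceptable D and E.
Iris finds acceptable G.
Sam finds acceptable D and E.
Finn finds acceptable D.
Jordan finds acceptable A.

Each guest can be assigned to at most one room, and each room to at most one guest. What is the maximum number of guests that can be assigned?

For example, pair Toni-B, Wren-C, Quinn-D, Dana-E, Iris-G, Jordan-A.
The set {Quinn, Dana, Sam, Finn} has only 2 neighbours ({D, E}), so by Hall's theorem at most 6 of the 8 guests can be matched.

6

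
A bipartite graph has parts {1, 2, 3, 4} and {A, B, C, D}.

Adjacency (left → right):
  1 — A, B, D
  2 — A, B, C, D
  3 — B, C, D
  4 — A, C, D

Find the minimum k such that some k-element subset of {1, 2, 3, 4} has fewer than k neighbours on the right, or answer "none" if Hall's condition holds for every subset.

A matching saturating every left vertex exists, for instance 1→A, 2→B, 3→D, 4→C.
By Hall's marriage theorem, this means |N(S)| ≥ |S| for every subset S, so no violating subset exists.

none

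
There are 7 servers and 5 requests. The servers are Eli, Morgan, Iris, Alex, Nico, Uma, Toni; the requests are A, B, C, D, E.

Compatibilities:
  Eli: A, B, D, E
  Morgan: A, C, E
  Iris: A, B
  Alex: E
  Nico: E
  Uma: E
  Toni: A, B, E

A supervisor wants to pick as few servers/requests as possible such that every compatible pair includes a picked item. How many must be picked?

{Eli, Morgan, Iris, Toni, E} is a vertex cover of size 5: every edge has an endpoint in this set.
No smaller cover exists because Eli–D, Morgan–C, Iris–A, Alex–E, Toni–B is a matching of size 5, and a cover must include an endpoint of each of these disjoint edges (König's theorem).

5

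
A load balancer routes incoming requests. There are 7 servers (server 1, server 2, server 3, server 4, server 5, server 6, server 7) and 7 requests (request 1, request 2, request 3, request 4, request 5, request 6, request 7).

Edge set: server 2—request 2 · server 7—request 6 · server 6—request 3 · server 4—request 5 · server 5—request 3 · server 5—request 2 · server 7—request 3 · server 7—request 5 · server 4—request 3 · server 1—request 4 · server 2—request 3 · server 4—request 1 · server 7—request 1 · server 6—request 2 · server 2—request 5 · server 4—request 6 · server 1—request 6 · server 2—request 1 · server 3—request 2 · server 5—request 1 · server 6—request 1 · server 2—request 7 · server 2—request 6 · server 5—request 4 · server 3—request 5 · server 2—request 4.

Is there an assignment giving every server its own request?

A valid assignment of size 7: server 1→request 4, server 2→request 7, server 3→request 5, server 4→request 1, server 5→request 3, server 6→request 2, server 7→request 6.
All 7 servers are covered.

Yes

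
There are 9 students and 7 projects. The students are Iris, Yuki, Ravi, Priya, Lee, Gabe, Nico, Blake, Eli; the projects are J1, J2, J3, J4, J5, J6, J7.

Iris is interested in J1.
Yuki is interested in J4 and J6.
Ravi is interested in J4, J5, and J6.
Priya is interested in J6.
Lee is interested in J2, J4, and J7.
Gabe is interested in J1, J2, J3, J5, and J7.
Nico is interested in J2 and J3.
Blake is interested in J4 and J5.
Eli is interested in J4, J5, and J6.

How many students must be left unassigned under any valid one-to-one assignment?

For example, pair Iris–J1, Yuki–J4, Ravi–J5, Priya–J6, Lee–J7, Gabe–J2, Nico–J3.
The set {Yuki, Ravi, Priya, Blake, Eli} has only 3 neighbours ({J4, J5, J6}), so by Hall's theorem at most 7 of the 9 students can be matched.
That matches 7 of the 9, leaving 2 unmatched; no matching can do better.

2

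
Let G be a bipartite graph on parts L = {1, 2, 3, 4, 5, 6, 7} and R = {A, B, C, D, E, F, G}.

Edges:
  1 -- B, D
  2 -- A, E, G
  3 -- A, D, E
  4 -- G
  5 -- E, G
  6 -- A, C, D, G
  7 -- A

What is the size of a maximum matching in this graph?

6

One maximum matching: 1→B, 2→A, 3→D, 4→G, 5→E, 6→C.
The set {2, 4, 5, 7} has only 3 neighbours ({A, E, G}), so by Hall's theorem at most 6 of the 7 left vertices can be matched.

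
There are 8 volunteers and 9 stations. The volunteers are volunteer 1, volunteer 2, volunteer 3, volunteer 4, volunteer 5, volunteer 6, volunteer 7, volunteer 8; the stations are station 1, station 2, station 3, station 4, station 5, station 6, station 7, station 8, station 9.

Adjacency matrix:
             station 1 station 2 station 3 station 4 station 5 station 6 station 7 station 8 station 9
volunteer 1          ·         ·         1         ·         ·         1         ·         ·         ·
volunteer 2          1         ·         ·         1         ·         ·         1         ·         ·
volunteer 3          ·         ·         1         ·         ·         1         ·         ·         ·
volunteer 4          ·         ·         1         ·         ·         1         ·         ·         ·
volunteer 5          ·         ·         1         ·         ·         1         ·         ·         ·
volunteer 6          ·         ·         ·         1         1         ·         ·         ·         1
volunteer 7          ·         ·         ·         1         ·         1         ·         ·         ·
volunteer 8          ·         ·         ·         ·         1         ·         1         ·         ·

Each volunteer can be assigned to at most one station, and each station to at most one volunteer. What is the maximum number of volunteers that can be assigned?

6

A valid assignment of size 6: volunteer 1→station 6, volunteer 2→station 1, volunteer 3→station 3, volunteer 6→station 5, volunteer 7→station 4, volunteer 8→station 7.
The set {volunteer 1, volunteer 3, volunteer 4, volunteer 5} has only 2 neighbours ({station 3, station 6}), so by Hall's theorem at most 6 of the 8 volunteers can be matched.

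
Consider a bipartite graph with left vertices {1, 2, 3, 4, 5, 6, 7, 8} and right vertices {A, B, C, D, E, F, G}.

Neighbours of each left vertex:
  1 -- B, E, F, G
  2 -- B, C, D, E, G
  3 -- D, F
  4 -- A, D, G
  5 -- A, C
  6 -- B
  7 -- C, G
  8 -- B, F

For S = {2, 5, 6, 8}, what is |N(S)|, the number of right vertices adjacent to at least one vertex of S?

The union of neighbours of {2, 5, 6, 8} is {A, B, C, D, E, F, G}, which has 7 elements.
Since |N(S)| = 7 ≥ |S| = 4, Hall's condition holds for this subset.

7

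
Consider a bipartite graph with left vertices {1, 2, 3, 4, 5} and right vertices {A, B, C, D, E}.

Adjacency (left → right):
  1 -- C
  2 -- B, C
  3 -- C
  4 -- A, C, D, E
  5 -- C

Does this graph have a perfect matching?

No

The set {1, 3, 5} has only 1 neighbour ({C}), so by Hall's theorem at most 3 of the 5 left vertices can be matched.
Hence no matching covers every left vertex.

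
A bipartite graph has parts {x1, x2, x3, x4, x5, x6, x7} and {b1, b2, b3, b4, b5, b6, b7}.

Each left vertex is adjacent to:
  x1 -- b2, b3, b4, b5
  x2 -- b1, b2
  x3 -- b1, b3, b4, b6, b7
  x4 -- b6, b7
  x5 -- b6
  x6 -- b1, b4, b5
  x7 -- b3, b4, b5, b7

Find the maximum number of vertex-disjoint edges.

A valid assignment of size 7: x1→b4, x2→b2, x3→b1, x4→b7, x5→b6, x6→b5, x7→b3.
This saturates every left vertex, so 7 is the maximum.

7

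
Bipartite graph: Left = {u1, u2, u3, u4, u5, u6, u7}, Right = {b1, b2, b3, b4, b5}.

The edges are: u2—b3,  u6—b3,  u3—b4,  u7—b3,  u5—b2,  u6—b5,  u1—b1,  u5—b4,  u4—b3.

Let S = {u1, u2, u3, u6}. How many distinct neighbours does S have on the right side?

The union of neighbours of {u1, u2, u3, u6} is {b1, b3, b4, b5}, which has 4 elements.
Since |N(S)| = 4 ≥ |S| = 4, Hall's condition holds for this subset.

4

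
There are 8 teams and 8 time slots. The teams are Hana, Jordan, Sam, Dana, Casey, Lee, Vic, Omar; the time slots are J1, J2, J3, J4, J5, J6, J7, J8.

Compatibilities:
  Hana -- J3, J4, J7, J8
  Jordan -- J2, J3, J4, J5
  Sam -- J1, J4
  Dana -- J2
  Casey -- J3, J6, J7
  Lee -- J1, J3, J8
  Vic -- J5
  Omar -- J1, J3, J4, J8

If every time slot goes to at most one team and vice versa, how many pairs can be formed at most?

A valid assignment of size 8: Hana-J7, Jordan-J4, Sam-J1, Dana-J2, Casey-J6, Lee-J8, Vic-J5, Omar-J3.
This saturates every team, so 8 is the maximum.

8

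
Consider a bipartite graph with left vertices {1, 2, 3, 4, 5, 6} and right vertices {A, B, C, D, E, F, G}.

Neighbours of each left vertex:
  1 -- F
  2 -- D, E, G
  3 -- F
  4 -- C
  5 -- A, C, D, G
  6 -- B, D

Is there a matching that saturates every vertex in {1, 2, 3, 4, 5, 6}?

No

The set {1, 3} has only 1 neighbour ({F}), so by Hall's theorem at most 5 of the 6 left vertices can be matched.
Hence no matching covers every left vertex.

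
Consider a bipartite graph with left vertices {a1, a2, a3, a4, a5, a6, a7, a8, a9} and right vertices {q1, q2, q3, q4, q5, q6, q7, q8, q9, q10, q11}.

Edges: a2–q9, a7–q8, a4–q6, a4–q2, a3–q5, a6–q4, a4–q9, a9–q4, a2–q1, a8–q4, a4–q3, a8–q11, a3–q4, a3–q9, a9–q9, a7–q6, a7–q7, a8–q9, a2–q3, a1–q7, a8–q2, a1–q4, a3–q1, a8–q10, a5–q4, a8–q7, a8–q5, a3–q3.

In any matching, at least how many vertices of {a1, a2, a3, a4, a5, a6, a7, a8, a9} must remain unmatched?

1

One maximum matching: a1→q7, a2→q3, a3→q1, a4→q6, a5→q4, a7→q8, a8→q11, a9→q9.
The set {a5, a6} has only 1 neighbour ({q4}), so by Hall's theorem at most 8 of the 9 left vertices can be matched.
That matches 8 of the 9, leaving 1 unmatched; no matching can do better.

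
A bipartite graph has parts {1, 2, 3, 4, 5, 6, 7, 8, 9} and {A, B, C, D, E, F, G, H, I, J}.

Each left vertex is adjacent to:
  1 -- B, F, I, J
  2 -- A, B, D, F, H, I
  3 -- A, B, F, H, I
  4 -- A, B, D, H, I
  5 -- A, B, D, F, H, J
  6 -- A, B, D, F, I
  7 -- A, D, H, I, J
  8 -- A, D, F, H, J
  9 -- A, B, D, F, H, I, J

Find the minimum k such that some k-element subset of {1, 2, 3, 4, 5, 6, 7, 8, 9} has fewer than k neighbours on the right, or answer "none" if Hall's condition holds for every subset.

Take S = {1, 2, 3, 4, 5, 6, 7, 8}. Its neighbourhood is {A, B, D, F, H, I, J}, so |N(S)| = 7 < |S| = 8.
Every subset of size less than 8 has at least as many neighbours as members, so 8 is the minimum.

8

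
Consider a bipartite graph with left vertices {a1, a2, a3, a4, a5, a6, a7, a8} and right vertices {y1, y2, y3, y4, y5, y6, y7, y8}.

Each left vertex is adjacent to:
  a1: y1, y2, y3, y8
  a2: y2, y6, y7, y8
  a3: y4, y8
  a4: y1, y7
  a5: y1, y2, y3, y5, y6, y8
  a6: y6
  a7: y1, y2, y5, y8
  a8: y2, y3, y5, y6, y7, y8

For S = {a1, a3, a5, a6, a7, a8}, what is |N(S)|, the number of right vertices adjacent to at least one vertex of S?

8

The union of neighbours of {a1, a3, a5, a6, a7, a8} is {y1, y2, y3, y4, y5, y6, y7, y8}, which has 8 elements.
Since |N(S)| = 8 ≥ |S| = 6, Hall's condition holds for this subset.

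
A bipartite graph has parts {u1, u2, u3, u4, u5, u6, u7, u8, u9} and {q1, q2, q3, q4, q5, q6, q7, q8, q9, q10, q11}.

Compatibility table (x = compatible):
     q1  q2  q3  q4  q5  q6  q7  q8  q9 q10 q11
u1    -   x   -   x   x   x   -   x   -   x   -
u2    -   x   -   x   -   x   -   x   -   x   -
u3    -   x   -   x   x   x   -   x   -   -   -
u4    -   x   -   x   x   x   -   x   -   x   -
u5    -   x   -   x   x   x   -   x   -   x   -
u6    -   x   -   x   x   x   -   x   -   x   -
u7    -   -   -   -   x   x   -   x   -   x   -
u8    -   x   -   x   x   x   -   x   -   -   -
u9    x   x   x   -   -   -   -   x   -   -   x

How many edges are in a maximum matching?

For example, pair u1-q5, u2-q10, u3-q2, u4-q8, u5-q4, u6-q6, u9-q1.
The set {u1, u2, u3, u4, u5, u6, u7, u8} has only 6 neighbours ({q10, q2, q4, q5, q6, q8}), so by Hall's theorem at most 7 of the 9 left vertices can be matched.

7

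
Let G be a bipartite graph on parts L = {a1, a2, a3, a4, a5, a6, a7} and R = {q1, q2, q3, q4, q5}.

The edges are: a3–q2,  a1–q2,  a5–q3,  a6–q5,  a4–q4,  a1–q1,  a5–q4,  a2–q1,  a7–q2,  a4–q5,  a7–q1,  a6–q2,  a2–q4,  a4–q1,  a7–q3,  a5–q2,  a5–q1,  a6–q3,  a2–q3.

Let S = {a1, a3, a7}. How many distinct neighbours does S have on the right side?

3

The union of neighbours of {a1, a3, a7} is {q1, q2, q3}, which has 3 elements.
Since |N(S)| = 3 ≥ |S| = 3, Hall's condition holds for this subset.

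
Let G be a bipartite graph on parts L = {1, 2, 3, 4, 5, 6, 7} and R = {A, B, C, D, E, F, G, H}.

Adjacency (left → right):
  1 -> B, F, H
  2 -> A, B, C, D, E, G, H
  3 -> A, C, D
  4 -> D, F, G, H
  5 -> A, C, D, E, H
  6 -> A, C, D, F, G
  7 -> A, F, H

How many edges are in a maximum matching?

A valid assignment of size 7: 1→B, 2→A, 3→C, 4→D, 5→E, 6→G, 7→F.
All 7 left vertices are matched, so no larger matching exists.

7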